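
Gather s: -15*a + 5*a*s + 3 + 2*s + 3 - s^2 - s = -15*a - s^2 + s*(5*a + 1) + 6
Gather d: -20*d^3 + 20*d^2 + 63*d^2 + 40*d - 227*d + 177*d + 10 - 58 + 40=-20*d^3 + 83*d^2 - 10*d - 8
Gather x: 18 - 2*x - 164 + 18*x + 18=16*x - 128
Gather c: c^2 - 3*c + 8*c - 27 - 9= c^2 + 5*c - 36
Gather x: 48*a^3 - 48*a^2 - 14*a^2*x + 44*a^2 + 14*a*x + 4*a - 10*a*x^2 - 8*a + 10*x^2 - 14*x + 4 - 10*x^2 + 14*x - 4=48*a^3 - 4*a^2 - 10*a*x^2 - 4*a + x*(-14*a^2 + 14*a)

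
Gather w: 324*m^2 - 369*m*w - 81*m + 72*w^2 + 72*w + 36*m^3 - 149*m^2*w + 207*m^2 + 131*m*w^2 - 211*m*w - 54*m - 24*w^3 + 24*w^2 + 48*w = 36*m^3 + 531*m^2 - 135*m - 24*w^3 + w^2*(131*m + 96) + w*(-149*m^2 - 580*m + 120)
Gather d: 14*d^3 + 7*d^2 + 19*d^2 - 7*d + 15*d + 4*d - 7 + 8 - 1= 14*d^3 + 26*d^2 + 12*d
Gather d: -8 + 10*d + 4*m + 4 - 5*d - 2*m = 5*d + 2*m - 4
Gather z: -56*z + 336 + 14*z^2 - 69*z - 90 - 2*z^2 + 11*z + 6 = 12*z^2 - 114*z + 252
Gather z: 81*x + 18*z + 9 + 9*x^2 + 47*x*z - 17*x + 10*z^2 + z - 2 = 9*x^2 + 64*x + 10*z^2 + z*(47*x + 19) + 7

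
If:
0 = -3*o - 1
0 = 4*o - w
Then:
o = -1/3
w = -4/3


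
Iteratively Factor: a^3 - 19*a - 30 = (a + 3)*(a^2 - 3*a - 10) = (a - 5)*(a + 3)*(a + 2)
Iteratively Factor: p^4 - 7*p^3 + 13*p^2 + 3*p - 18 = (p - 3)*(p^3 - 4*p^2 + p + 6) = (p - 3)*(p + 1)*(p^2 - 5*p + 6) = (p - 3)^2*(p + 1)*(p - 2)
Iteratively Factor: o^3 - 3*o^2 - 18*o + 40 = (o - 2)*(o^2 - o - 20) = (o - 2)*(o + 4)*(o - 5)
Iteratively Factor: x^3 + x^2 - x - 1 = (x - 1)*(x^2 + 2*x + 1) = (x - 1)*(x + 1)*(x + 1)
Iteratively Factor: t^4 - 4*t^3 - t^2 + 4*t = (t - 4)*(t^3 - t) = t*(t - 4)*(t^2 - 1) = t*(t - 4)*(t + 1)*(t - 1)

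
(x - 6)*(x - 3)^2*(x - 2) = x^4 - 14*x^3 + 69*x^2 - 144*x + 108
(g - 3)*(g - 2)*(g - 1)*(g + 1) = g^4 - 5*g^3 + 5*g^2 + 5*g - 6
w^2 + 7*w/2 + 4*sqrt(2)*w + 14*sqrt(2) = (w + 7/2)*(w + 4*sqrt(2))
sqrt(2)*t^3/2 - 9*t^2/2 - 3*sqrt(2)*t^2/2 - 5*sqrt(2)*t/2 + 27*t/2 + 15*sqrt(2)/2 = (t - 3)*(t - 5*sqrt(2))*(sqrt(2)*t/2 + 1/2)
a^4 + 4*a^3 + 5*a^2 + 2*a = a*(a + 1)^2*(a + 2)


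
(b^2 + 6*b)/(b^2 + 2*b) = (b + 6)/(b + 2)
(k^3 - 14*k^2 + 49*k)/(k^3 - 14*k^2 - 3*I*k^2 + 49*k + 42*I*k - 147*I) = k/(k - 3*I)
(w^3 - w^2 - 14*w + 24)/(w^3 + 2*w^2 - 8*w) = (w - 3)/w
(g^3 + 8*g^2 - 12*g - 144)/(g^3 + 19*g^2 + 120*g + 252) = (g - 4)/(g + 7)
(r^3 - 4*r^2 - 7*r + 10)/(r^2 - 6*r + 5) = r + 2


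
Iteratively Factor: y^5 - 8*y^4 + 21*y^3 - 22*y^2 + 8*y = (y)*(y^4 - 8*y^3 + 21*y^2 - 22*y + 8) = y*(y - 1)*(y^3 - 7*y^2 + 14*y - 8) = y*(y - 2)*(y - 1)*(y^2 - 5*y + 4) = y*(y - 4)*(y - 2)*(y - 1)*(y - 1)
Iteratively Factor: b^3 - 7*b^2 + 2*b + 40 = (b - 5)*(b^2 - 2*b - 8) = (b - 5)*(b - 4)*(b + 2)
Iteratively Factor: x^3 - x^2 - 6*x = (x + 2)*(x^2 - 3*x) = (x - 3)*(x + 2)*(x)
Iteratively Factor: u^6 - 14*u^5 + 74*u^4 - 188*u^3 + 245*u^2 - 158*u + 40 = (u - 5)*(u^5 - 9*u^4 + 29*u^3 - 43*u^2 + 30*u - 8) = (u - 5)*(u - 1)*(u^4 - 8*u^3 + 21*u^2 - 22*u + 8) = (u - 5)*(u - 4)*(u - 1)*(u^3 - 4*u^2 + 5*u - 2) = (u - 5)*(u - 4)*(u - 2)*(u - 1)*(u^2 - 2*u + 1) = (u - 5)*(u - 4)*(u - 2)*(u - 1)^2*(u - 1)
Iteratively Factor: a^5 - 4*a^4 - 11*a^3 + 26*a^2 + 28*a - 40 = (a - 5)*(a^4 + a^3 - 6*a^2 - 4*a + 8) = (a - 5)*(a - 1)*(a^3 + 2*a^2 - 4*a - 8) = (a - 5)*(a - 2)*(a - 1)*(a^2 + 4*a + 4) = (a - 5)*(a - 2)*(a - 1)*(a + 2)*(a + 2)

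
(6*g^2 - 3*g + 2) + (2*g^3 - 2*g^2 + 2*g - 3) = 2*g^3 + 4*g^2 - g - 1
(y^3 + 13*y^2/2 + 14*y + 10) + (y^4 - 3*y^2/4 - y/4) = y^4 + y^3 + 23*y^2/4 + 55*y/4 + 10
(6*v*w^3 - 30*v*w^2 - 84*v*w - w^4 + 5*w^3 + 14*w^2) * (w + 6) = 6*v*w^4 + 6*v*w^3 - 264*v*w^2 - 504*v*w - w^5 - w^4 + 44*w^3 + 84*w^2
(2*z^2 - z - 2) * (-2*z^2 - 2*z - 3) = -4*z^4 - 2*z^3 + 7*z + 6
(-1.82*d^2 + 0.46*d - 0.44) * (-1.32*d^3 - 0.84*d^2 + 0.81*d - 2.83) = 2.4024*d^5 + 0.9216*d^4 - 1.2798*d^3 + 5.8928*d^2 - 1.6582*d + 1.2452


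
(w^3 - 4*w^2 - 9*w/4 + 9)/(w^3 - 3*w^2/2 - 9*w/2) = (w^2 - 11*w/2 + 6)/(w*(w - 3))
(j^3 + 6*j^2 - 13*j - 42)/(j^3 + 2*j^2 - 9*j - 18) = (j + 7)/(j + 3)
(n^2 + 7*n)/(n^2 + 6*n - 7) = n/(n - 1)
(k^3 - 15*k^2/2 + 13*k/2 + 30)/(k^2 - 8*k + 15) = (k^2 - 5*k/2 - 6)/(k - 3)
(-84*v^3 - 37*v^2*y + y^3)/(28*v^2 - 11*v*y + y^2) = (12*v^2 + 7*v*y + y^2)/(-4*v + y)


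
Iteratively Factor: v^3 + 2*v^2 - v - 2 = (v - 1)*(v^2 + 3*v + 2) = (v - 1)*(v + 1)*(v + 2)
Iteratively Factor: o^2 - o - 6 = (o - 3)*(o + 2)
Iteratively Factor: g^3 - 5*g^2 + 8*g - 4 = (g - 2)*(g^2 - 3*g + 2) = (g - 2)*(g - 1)*(g - 2)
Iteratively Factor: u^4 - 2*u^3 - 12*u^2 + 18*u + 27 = (u + 3)*(u^3 - 5*u^2 + 3*u + 9) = (u - 3)*(u + 3)*(u^2 - 2*u - 3) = (u - 3)*(u + 1)*(u + 3)*(u - 3)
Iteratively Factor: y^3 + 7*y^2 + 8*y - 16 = (y + 4)*(y^2 + 3*y - 4) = (y + 4)^2*(y - 1)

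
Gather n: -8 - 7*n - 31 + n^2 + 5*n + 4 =n^2 - 2*n - 35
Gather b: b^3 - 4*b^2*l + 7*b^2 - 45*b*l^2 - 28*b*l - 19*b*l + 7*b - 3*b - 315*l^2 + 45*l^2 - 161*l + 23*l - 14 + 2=b^3 + b^2*(7 - 4*l) + b*(-45*l^2 - 47*l + 4) - 270*l^2 - 138*l - 12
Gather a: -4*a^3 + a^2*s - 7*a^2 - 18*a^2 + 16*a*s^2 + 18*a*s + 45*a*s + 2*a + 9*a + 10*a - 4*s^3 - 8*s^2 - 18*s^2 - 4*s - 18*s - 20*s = -4*a^3 + a^2*(s - 25) + a*(16*s^2 + 63*s + 21) - 4*s^3 - 26*s^2 - 42*s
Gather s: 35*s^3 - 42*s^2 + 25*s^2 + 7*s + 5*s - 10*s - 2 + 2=35*s^3 - 17*s^2 + 2*s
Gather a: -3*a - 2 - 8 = -3*a - 10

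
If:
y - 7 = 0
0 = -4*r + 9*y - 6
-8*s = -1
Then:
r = 57/4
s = 1/8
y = 7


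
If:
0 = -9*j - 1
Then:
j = -1/9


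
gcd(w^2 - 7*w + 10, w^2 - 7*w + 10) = w^2 - 7*w + 10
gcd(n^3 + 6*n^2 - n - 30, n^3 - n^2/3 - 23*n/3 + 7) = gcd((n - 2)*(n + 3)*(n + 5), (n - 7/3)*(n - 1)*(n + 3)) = n + 3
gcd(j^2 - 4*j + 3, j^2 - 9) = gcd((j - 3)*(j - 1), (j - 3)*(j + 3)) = j - 3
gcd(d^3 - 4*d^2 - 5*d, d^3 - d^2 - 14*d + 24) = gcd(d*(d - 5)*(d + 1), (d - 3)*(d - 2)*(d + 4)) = 1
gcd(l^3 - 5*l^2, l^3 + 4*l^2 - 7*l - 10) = 1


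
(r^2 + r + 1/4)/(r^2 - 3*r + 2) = (r^2 + r + 1/4)/(r^2 - 3*r + 2)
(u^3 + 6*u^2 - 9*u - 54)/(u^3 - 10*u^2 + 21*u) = (u^2 + 9*u + 18)/(u*(u - 7))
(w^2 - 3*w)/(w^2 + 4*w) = (w - 3)/(w + 4)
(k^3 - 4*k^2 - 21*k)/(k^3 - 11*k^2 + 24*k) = (k^2 - 4*k - 21)/(k^2 - 11*k + 24)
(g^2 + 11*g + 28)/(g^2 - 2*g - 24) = (g + 7)/(g - 6)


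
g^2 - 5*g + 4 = (g - 4)*(g - 1)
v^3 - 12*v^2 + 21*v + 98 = (v - 7)^2*(v + 2)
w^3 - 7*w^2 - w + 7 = (w - 7)*(w - 1)*(w + 1)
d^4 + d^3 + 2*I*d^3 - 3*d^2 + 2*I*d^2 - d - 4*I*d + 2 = (d - 1)*(d + 2)*(d + I)^2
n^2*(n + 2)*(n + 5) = n^4 + 7*n^3 + 10*n^2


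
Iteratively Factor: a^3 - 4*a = (a + 2)*(a^2 - 2*a) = (a - 2)*(a + 2)*(a)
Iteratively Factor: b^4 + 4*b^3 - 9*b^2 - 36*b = (b)*(b^3 + 4*b^2 - 9*b - 36) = b*(b - 3)*(b^2 + 7*b + 12) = b*(b - 3)*(b + 4)*(b + 3)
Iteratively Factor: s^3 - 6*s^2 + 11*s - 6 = (s - 2)*(s^2 - 4*s + 3) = (s - 2)*(s - 1)*(s - 3)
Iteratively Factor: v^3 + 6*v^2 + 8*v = (v)*(v^2 + 6*v + 8) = v*(v + 4)*(v + 2)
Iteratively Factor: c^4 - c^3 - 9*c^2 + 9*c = (c + 3)*(c^3 - 4*c^2 + 3*c) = c*(c + 3)*(c^2 - 4*c + 3) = c*(c - 3)*(c + 3)*(c - 1)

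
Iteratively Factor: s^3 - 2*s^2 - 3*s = (s + 1)*(s^2 - 3*s) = s*(s + 1)*(s - 3)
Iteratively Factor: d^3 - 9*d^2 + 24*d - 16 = (d - 1)*(d^2 - 8*d + 16) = (d - 4)*(d - 1)*(d - 4)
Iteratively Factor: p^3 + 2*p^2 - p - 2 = (p + 2)*(p^2 - 1) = (p + 1)*(p + 2)*(p - 1)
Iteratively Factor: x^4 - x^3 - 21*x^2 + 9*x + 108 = (x - 3)*(x^3 + 2*x^2 - 15*x - 36) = (x - 3)*(x + 3)*(x^2 - x - 12) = (x - 3)*(x + 3)^2*(x - 4)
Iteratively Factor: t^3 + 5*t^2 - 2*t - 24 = (t + 4)*(t^2 + t - 6) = (t + 3)*(t + 4)*(t - 2)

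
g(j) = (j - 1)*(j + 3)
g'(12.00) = 26.00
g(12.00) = 165.00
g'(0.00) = 2.00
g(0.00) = -3.00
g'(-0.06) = 1.88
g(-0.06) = -3.12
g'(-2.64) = -3.28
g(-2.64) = -1.31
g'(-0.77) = 0.46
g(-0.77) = -3.95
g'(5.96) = 13.92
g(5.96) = 44.44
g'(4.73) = 11.46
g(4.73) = 28.83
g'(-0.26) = 1.48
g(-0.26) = -3.45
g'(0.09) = 2.18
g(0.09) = -2.81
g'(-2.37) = -2.74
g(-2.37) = -2.12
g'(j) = 2*j + 2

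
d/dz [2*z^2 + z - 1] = 4*z + 1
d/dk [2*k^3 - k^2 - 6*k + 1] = 6*k^2 - 2*k - 6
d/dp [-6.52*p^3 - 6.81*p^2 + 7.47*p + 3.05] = -19.56*p^2 - 13.62*p + 7.47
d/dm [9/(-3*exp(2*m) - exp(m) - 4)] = (54*exp(m) + 9)*exp(m)/(3*exp(2*m) + exp(m) + 4)^2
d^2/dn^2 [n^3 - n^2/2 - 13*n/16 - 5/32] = 6*n - 1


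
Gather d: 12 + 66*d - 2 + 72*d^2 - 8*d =72*d^2 + 58*d + 10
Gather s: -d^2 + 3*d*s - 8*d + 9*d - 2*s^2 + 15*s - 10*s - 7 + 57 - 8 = -d^2 + d - 2*s^2 + s*(3*d + 5) + 42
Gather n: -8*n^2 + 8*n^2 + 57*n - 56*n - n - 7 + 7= 0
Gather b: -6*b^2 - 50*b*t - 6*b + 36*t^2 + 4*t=-6*b^2 + b*(-50*t - 6) + 36*t^2 + 4*t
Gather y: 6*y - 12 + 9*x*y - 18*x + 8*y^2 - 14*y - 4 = -18*x + 8*y^2 + y*(9*x - 8) - 16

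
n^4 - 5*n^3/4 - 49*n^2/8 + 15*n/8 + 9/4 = (n - 3)*(n - 3/4)*(n + 1/2)*(n + 2)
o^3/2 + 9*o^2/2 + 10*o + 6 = (o/2 + 1/2)*(o + 2)*(o + 6)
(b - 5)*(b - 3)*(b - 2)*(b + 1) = b^4 - 9*b^3 + 21*b^2 + b - 30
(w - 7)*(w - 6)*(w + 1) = w^3 - 12*w^2 + 29*w + 42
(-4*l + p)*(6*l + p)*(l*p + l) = -24*l^3*p - 24*l^3 + 2*l^2*p^2 + 2*l^2*p + l*p^3 + l*p^2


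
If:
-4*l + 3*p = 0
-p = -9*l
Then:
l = 0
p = 0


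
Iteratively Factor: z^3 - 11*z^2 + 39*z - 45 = (z - 3)*(z^2 - 8*z + 15) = (z - 3)^2*(z - 5)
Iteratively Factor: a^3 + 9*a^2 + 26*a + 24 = (a + 3)*(a^2 + 6*a + 8) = (a + 3)*(a + 4)*(a + 2)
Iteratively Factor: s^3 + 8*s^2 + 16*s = (s + 4)*(s^2 + 4*s) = s*(s + 4)*(s + 4)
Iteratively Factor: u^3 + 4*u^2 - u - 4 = (u + 1)*(u^2 + 3*u - 4) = (u + 1)*(u + 4)*(u - 1)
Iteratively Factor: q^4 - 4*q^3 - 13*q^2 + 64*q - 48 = (q - 4)*(q^3 - 13*q + 12) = (q - 4)*(q - 1)*(q^2 + q - 12) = (q - 4)*(q - 1)*(q + 4)*(q - 3)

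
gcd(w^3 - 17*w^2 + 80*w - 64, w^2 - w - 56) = w - 8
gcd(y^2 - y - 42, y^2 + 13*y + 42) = y + 6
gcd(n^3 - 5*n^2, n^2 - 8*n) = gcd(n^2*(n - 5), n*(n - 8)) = n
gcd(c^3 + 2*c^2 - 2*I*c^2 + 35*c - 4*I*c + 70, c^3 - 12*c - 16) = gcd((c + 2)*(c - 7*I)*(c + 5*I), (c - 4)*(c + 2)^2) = c + 2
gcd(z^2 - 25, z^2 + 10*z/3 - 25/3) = z + 5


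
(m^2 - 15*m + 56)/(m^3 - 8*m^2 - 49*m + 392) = 1/(m + 7)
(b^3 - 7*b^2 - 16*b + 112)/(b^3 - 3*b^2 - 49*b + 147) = (b^2 - 16)/(b^2 + 4*b - 21)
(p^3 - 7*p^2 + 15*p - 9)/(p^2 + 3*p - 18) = (p^2 - 4*p + 3)/(p + 6)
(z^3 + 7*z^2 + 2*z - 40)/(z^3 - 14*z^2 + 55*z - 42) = (z^3 + 7*z^2 + 2*z - 40)/(z^3 - 14*z^2 + 55*z - 42)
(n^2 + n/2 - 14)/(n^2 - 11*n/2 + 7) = (n + 4)/(n - 2)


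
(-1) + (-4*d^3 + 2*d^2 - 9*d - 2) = -4*d^3 + 2*d^2 - 9*d - 3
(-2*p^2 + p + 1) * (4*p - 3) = -8*p^3 + 10*p^2 + p - 3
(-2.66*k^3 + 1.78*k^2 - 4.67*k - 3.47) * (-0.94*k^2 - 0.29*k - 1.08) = 2.5004*k^5 - 0.9018*k^4 + 6.7464*k^3 + 2.6937*k^2 + 6.0499*k + 3.7476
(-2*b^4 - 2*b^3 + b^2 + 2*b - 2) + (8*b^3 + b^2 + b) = -2*b^4 + 6*b^3 + 2*b^2 + 3*b - 2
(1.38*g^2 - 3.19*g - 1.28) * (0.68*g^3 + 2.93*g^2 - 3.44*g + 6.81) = 0.9384*g^5 + 1.8742*g^4 - 14.9643*g^3 + 16.621*g^2 - 17.3207*g - 8.7168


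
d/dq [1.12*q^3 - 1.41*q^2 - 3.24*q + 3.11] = 3.36*q^2 - 2.82*q - 3.24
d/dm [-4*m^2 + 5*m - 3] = 5 - 8*m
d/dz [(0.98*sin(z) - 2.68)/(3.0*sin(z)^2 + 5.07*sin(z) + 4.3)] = (-2.94*sin(z)^2 + 16.08*sin(z) + 17.8016)*cos(z)/(9.0*sin(z)^4 + 30.42*sin(z)^3 + 51.5049*sin(z)^2 + 43.602*sin(z) + 18.49)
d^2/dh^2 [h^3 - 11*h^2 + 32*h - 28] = 6*h - 22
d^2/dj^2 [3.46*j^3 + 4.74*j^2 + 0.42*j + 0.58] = 20.76*j + 9.48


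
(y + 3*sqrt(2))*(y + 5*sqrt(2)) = y^2 + 8*sqrt(2)*y + 30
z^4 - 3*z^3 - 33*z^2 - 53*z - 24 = (z - 8)*(z + 1)^2*(z + 3)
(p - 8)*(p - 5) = p^2 - 13*p + 40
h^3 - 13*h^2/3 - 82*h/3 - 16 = (h - 8)*(h + 2/3)*(h + 3)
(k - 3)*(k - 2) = k^2 - 5*k + 6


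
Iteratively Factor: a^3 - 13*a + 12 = (a - 3)*(a^2 + 3*a - 4) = (a - 3)*(a - 1)*(a + 4)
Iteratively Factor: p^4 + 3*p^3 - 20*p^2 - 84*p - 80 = (p + 4)*(p^3 - p^2 - 16*p - 20) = (p + 2)*(p + 4)*(p^2 - 3*p - 10) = (p + 2)^2*(p + 4)*(p - 5)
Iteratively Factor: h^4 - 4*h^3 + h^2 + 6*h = (h - 2)*(h^3 - 2*h^2 - 3*h) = (h - 2)*(h + 1)*(h^2 - 3*h) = h*(h - 2)*(h + 1)*(h - 3)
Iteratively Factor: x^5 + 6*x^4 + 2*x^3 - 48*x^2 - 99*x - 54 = (x - 3)*(x^4 + 9*x^3 + 29*x^2 + 39*x + 18) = (x - 3)*(x + 2)*(x^3 + 7*x^2 + 15*x + 9) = (x - 3)*(x + 2)*(x + 3)*(x^2 + 4*x + 3) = (x - 3)*(x + 2)*(x + 3)^2*(x + 1)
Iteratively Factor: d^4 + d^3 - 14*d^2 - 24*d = (d)*(d^3 + d^2 - 14*d - 24) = d*(d + 3)*(d^2 - 2*d - 8) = d*(d + 2)*(d + 3)*(d - 4)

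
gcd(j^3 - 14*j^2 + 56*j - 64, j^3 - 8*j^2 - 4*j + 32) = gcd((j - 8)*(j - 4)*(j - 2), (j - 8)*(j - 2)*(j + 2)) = j^2 - 10*j + 16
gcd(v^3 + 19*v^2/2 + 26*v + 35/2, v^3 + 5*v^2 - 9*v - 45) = v + 5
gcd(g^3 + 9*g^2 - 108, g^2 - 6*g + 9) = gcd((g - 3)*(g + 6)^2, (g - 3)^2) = g - 3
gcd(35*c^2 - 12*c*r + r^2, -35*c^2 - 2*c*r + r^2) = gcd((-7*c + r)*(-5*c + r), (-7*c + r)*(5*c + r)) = -7*c + r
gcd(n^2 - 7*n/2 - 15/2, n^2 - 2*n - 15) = n - 5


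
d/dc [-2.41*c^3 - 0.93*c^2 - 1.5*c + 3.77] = -7.23*c^2 - 1.86*c - 1.5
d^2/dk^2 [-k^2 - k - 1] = -2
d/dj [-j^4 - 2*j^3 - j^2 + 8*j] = -4*j^3 - 6*j^2 - 2*j + 8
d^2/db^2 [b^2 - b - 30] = 2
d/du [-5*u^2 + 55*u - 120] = 55 - 10*u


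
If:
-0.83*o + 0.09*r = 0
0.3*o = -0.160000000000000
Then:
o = -0.53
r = -4.92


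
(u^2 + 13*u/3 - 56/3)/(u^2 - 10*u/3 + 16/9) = 3*(u + 7)/(3*u - 2)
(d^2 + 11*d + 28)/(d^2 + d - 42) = (d + 4)/(d - 6)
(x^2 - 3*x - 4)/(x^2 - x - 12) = (x + 1)/(x + 3)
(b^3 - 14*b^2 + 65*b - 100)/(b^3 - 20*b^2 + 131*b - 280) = (b^2 - 9*b + 20)/(b^2 - 15*b + 56)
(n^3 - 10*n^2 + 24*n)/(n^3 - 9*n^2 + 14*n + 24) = n/(n + 1)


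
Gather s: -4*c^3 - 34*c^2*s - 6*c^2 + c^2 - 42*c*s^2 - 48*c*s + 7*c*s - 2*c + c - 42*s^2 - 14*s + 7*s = -4*c^3 - 5*c^2 - c + s^2*(-42*c - 42) + s*(-34*c^2 - 41*c - 7)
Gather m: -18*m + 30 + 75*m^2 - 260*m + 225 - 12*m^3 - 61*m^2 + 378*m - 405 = -12*m^3 + 14*m^2 + 100*m - 150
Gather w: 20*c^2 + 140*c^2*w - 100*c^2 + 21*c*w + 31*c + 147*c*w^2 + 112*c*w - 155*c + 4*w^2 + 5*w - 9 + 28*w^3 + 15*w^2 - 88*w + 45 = -80*c^2 - 124*c + 28*w^3 + w^2*(147*c + 19) + w*(140*c^2 + 133*c - 83) + 36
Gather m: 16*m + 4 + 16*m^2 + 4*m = 16*m^2 + 20*m + 4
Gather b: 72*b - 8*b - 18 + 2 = 64*b - 16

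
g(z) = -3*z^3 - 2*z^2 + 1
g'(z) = -9*z^2 - 4*z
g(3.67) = -174.23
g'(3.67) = -135.90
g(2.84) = -83.85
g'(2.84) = -83.95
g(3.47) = -148.43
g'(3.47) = -122.25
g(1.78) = -22.26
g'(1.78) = -35.64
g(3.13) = -110.59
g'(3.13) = -100.69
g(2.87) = -86.39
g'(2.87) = -85.61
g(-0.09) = 0.99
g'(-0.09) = 0.29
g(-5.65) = 478.24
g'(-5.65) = -264.70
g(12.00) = -5471.00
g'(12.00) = -1344.00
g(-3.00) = 64.00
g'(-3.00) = -69.00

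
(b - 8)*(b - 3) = b^2 - 11*b + 24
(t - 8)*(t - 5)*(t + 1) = t^3 - 12*t^2 + 27*t + 40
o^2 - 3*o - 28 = (o - 7)*(o + 4)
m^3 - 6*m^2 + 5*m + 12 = (m - 4)*(m - 3)*(m + 1)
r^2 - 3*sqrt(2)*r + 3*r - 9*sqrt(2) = (r + 3)*(r - 3*sqrt(2))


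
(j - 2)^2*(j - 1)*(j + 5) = j^4 - 17*j^2 + 36*j - 20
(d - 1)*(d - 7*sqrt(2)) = d^2 - 7*sqrt(2)*d - d + 7*sqrt(2)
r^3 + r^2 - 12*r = r*(r - 3)*(r + 4)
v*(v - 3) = v^2 - 3*v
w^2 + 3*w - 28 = (w - 4)*(w + 7)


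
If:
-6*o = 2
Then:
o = -1/3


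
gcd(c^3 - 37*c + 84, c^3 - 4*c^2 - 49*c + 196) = c^2 + 3*c - 28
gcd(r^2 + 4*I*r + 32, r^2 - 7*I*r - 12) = r - 4*I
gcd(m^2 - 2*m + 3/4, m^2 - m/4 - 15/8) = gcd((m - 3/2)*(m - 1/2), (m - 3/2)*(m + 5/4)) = m - 3/2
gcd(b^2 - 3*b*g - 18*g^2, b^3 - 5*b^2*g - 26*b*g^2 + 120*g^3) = b - 6*g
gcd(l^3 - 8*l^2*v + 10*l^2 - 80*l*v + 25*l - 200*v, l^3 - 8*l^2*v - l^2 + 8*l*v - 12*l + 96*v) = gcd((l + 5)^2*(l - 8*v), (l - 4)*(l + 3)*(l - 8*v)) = -l + 8*v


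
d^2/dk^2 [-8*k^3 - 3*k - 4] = -48*k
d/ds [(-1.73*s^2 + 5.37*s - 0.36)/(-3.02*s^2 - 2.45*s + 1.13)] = (20.4559*s^2 - 6.0842*s + 5.1861)/(9.1204*s^4 + 14.798*s^3 - 0.822699999999998*s^2 - 5.537*s + 1.2769)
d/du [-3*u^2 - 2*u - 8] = -6*u - 2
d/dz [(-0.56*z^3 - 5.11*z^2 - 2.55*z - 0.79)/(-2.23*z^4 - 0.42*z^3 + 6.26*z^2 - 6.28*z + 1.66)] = (-1.2488*z^6 - 22.7906*z^5 - 22.7113*z^4 - 2.1552*z^3 + 44.2696*z^2 - 7.0744*z - 9.1942)/(4.9729*z^8 + 1.8732*z^7 - 27.7432*z^6 + 22.7504*z^5 + 37.0592*z^4 - 80.02*z^3 + 60.2216*z^2 - 20.8496*z + 2.7556)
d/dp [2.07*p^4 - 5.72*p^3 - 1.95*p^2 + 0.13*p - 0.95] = 8.28*p^3 - 17.16*p^2 - 3.9*p + 0.13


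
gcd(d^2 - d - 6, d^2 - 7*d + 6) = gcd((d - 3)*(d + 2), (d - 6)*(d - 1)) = 1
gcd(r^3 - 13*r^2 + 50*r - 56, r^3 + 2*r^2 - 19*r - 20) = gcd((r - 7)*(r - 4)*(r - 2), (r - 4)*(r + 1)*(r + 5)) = r - 4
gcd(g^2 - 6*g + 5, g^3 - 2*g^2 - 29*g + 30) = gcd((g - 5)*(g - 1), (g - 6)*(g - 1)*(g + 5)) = g - 1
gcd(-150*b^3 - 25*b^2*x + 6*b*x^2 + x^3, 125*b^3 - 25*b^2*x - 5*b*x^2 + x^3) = -25*b^2 + x^2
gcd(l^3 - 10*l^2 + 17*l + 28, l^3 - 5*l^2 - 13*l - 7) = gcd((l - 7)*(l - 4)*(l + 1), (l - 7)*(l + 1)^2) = l^2 - 6*l - 7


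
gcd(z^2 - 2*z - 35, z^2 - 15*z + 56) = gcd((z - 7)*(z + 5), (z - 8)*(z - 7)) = z - 7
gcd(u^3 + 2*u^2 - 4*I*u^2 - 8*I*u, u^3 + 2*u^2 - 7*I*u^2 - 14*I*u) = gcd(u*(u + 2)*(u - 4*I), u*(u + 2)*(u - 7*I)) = u^2 + 2*u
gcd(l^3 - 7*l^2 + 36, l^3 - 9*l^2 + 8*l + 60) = l^2 - 4*l - 12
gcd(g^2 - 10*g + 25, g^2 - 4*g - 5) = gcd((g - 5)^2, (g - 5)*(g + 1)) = g - 5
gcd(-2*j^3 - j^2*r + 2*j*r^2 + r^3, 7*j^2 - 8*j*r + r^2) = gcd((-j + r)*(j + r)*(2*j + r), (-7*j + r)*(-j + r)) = -j + r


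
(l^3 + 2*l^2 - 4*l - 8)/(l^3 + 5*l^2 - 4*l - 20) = (l + 2)/(l + 5)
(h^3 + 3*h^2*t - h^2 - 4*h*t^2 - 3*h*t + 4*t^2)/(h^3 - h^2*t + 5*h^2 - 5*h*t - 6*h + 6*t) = (h + 4*t)/(h + 6)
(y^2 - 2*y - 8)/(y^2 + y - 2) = (y - 4)/(y - 1)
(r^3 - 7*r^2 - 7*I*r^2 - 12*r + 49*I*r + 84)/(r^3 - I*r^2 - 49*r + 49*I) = (r^2 - 7*I*r - 12)/(r^2 + r*(7 - I) - 7*I)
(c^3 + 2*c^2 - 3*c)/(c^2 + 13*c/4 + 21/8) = 8*c*(c^2 + 2*c - 3)/(8*c^2 + 26*c + 21)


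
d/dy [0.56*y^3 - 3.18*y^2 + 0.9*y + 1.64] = 1.68*y^2 - 6.36*y + 0.9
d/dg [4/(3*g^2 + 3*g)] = 4*(-2*g - 1)/(3*g^2*(g + 1)^2)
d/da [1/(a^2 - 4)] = -2*a/(a^2 - 4)^2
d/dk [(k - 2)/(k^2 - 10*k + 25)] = (-k - 1)/(k^3 - 15*k^2 + 75*k - 125)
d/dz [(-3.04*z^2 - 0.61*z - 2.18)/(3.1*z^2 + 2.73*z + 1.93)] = (-6.4082*z^2 + 1.7816*z + 4.7741)/(9.61*z^4 + 16.926*z^3 + 19.4189*z^2 + 10.5378*z + 3.7249)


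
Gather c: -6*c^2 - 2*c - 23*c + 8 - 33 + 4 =-6*c^2 - 25*c - 21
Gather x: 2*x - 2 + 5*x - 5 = 7*x - 7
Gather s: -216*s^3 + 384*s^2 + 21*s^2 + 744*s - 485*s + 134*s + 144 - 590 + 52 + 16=-216*s^3 + 405*s^2 + 393*s - 378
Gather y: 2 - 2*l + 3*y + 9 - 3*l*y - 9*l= -11*l + y*(3 - 3*l) + 11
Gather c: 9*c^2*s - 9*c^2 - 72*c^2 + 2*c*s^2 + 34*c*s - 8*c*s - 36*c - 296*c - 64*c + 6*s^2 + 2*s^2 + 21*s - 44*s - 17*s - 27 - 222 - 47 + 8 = c^2*(9*s - 81) + c*(2*s^2 + 26*s - 396) + 8*s^2 - 40*s - 288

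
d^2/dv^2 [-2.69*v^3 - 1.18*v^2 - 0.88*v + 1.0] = -16.14*v - 2.36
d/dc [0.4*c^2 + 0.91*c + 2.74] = 0.8*c + 0.91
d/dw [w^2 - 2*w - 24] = 2*w - 2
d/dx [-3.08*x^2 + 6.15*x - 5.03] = 6.15 - 6.16*x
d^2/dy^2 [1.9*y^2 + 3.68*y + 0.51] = 3.80000000000000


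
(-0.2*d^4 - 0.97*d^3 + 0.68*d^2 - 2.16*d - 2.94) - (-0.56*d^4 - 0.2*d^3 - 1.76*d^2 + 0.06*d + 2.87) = 0.36*d^4 - 0.77*d^3 + 2.44*d^2 - 2.22*d - 5.81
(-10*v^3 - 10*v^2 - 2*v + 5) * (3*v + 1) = -30*v^4 - 40*v^3 - 16*v^2 + 13*v + 5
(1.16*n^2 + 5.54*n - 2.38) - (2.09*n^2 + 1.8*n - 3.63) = -0.93*n^2 + 3.74*n + 1.25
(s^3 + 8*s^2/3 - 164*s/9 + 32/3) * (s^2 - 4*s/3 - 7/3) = s^5 + 4*s^4/3 - 217*s^3/9 + 776*s^2/27 + 764*s/27 - 224/9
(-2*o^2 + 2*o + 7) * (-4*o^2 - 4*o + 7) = 8*o^4 - 50*o^2 - 14*o + 49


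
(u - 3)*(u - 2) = u^2 - 5*u + 6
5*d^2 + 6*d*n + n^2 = (d + n)*(5*d + n)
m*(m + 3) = m^2 + 3*m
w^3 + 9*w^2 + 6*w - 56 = (w - 2)*(w + 4)*(w + 7)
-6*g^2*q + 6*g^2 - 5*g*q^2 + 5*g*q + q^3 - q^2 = (-6*g + q)*(g + q)*(q - 1)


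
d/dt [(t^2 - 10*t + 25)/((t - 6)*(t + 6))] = 2*(5*t^2 - 61*t + 180)/(t^4 - 72*t^2 + 1296)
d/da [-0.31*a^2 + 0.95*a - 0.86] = 0.95 - 0.62*a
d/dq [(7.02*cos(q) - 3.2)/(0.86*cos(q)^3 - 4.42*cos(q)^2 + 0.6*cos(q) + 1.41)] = (12.0744*cos(q)^3 - 39.2844*cos(q)^2 + 28.288*cos(q) - 11.8182)*sin(q)/(0.7396*cos(q)^6 - 7.6024*cos(q)^5 + 20.5684*cos(q)^4 - 2.8788*cos(q)^3 - 12.1044*cos(q)^2 + 1.692*cos(q) + 1.9881)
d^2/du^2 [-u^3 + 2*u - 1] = -6*u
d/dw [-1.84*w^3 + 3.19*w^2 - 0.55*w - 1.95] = -5.52*w^2 + 6.38*w - 0.55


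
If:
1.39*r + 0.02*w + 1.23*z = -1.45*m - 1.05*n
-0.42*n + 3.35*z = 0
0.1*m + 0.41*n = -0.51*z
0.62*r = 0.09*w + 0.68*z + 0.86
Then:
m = -37.802380952381*z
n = 7.97619047619048*z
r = 29.6898961038961*z + 0.125090909090909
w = 196.97483982684*z - 8.69381818181818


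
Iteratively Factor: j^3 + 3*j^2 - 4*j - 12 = (j + 2)*(j^2 + j - 6) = (j + 2)*(j + 3)*(j - 2)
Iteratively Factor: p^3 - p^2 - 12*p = (p + 3)*(p^2 - 4*p) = p*(p + 3)*(p - 4)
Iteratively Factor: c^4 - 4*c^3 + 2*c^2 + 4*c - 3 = (c + 1)*(c^3 - 5*c^2 + 7*c - 3) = (c - 3)*(c + 1)*(c^2 - 2*c + 1) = (c - 3)*(c - 1)*(c + 1)*(c - 1)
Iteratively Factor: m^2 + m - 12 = (m - 3)*(m + 4)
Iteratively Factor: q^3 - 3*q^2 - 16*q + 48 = (q - 4)*(q^2 + q - 12) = (q - 4)*(q - 3)*(q + 4)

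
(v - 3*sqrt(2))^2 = v^2 - 6*sqrt(2)*v + 18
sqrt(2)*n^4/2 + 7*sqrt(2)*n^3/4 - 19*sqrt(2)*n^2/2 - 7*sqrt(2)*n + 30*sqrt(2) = (n - 5/2)*(n - 2)*(n + 6)*(sqrt(2)*n/2 + sqrt(2))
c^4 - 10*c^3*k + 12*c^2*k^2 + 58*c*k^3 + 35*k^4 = (c - 7*k)*(c - 5*k)*(c + k)^2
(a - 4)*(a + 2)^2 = a^3 - 12*a - 16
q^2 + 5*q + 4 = (q + 1)*(q + 4)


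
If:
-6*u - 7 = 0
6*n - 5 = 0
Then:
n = 5/6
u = -7/6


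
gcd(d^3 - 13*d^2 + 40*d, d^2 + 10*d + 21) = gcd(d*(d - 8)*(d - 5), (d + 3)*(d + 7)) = 1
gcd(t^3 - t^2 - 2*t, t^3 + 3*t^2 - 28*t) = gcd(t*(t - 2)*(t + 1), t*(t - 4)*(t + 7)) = t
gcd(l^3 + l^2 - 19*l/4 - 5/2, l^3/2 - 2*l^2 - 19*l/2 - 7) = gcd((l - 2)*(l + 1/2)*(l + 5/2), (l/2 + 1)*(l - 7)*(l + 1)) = 1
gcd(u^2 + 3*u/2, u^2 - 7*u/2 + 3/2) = 1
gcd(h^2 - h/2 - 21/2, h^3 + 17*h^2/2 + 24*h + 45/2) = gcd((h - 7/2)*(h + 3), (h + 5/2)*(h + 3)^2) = h + 3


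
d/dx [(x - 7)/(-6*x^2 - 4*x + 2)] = (3*x^2 - 42*x - 13)/(2*(9*x^4 + 12*x^3 - 2*x^2 - 4*x + 1))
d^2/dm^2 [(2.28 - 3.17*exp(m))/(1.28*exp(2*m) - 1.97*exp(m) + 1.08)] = (-5.193728*exp(4*m) + 6.948736*exp(3*m) + 9.04550400000002*exp(2*m) - 10.503528*exp(m) + 1.15344)*exp(m)/(2.097152*exp(6*m) - 9.682944*exp(5*m) + 20.211072*exp(4*m) - 23.985341*exp(3*m) + 17.053092*exp(2*m) - 6.893424*exp(m) + 1.259712)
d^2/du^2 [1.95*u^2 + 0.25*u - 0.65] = 3.90000000000000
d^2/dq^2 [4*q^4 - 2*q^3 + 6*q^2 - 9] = 48*q^2 - 12*q + 12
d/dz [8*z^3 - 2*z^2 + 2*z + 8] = 24*z^2 - 4*z + 2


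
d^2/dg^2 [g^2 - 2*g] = 2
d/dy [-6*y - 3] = -6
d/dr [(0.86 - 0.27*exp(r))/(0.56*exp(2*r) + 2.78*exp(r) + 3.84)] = (0.1512*exp(2*r) - 0.9632*exp(r) - 3.4276)*exp(r)/(0.3136*exp(4*r) + 3.1136*exp(3*r) + 12.0292*exp(2*r) + 21.3504*exp(r) + 14.7456)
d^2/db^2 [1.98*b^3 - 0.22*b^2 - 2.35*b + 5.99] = 11.88*b - 0.44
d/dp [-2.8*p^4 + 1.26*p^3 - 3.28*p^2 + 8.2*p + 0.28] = -11.2*p^3 + 3.78*p^2 - 6.56*p + 8.2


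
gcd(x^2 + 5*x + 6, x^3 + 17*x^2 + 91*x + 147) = x + 3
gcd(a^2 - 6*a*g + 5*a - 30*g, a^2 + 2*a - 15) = a + 5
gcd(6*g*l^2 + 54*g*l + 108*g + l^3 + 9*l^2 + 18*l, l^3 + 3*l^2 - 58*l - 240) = l + 6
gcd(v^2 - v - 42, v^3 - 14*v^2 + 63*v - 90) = 1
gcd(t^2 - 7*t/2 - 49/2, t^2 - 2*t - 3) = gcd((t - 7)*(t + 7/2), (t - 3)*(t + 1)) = 1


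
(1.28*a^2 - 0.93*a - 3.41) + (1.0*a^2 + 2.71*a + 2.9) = 2.28*a^2 + 1.78*a - 0.51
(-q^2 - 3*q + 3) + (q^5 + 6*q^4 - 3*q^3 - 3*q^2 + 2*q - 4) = q^5 + 6*q^4 - 3*q^3 - 4*q^2 - q - 1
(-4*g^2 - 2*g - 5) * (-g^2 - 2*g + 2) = 4*g^4 + 10*g^3 + g^2 + 6*g - 10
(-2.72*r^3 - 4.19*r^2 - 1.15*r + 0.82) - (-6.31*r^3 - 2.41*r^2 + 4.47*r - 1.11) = 3.59*r^3 - 1.78*r^2 - 5.62*r + 1.93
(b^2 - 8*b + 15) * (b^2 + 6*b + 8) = b^4 - 2*b^3 - 25*b^2 + 26*b + 120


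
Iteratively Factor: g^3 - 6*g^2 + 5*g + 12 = (g - 4)*(g^2 - 2*g - 3) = (g - 4)*(g + 1)*(g - 3)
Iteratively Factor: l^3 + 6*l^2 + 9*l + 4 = (l + 1)*(l^2 + 5*l + 4) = (l + 1)^2*(l + 4)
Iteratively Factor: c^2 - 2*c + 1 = (c - 1)*(c - 1)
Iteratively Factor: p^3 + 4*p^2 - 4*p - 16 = (p + 4)*(p^2 - 4) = (p - 2)*(p + 4)*(p + 2)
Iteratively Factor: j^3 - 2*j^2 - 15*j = (j + 3)*(j^2 - 5*j) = j*(j + 3)*(j - 5)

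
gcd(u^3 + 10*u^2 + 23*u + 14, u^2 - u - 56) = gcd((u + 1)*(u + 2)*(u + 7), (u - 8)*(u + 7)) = u + 7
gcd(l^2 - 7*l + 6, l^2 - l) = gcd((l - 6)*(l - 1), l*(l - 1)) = l - 1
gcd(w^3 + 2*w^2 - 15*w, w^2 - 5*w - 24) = 1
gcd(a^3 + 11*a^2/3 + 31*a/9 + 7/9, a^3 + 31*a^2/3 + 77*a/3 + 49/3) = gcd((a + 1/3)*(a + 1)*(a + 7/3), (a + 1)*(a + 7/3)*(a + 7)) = a^2 + 10*a/3 + 7/3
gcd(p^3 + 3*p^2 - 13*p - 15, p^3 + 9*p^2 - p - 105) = p^2 + 2*p - 15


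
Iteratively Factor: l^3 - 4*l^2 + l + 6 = (l - 2)*(l^2 - 2*l - 3) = (l - 2)*(l + 1)*(l - 3)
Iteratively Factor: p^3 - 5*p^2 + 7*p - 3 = (p - 3)*(p^2 - 2*p + 1) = (p - 3)*(p - 1)*(p - 1)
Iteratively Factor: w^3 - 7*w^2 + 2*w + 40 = (w - 4)*(w^2 - 3*w - 10) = (w - 4)*(w + 2)*(w - 5)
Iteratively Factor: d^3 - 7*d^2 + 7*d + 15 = (d - 3)*(d^2 - 4*d - 5) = (d - 5)*(d - 3)*(d + 1)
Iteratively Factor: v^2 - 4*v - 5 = (v + 1)*(v - 5)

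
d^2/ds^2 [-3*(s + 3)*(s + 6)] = -6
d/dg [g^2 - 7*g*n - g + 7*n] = 2*g - 7*n - 1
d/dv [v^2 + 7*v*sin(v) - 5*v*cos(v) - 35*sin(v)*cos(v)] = 5*v*sin(v) + 7*v*cos(v) + 2*v + 7*sin(v) - 5*cos(v) - 35*cos(2*v)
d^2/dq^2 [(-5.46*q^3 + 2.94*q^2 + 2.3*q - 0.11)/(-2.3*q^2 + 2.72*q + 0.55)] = (8.5265128291212e-14*q^5 - 5.6843418860808e-14*q^4 + 33.485048*q^3 + 30.18576*q^2 - 11.67606*q + 7.008848)/(12.167*q^6 - 43.1664*q^5 + 42.32046*q^4 + 0.521151999999997*q^3 - 10.12011*q^2 - 2.4684*q - 0.166375)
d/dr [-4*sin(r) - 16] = -4*cos(r)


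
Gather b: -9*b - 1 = -9*b - 1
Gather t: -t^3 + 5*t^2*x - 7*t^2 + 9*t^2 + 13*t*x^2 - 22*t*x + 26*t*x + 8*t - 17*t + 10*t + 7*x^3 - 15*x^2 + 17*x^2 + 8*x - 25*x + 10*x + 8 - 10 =-t^3 + t^2*(5*x + 2) + t*(13*x^2 + 4*x + 1) + 7*x^3 + 2*x^2 - 7*x - 2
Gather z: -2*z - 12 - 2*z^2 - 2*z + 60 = -2*z^2 - 4*z + 48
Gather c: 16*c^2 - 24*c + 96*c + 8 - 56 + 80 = 16*c^2 + 72*c + 32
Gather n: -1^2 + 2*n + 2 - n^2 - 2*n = 1 - n^2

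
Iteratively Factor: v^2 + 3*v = (v + 3)*(v)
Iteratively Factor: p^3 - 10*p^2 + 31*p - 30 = (p - 3)*(p^2 - 7*p + 10) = (p - 3)*(p - 2)*(p - 5)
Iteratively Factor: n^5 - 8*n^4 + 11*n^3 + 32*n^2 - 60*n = (n - 2)*(n^4 - 6*n^3 - n^2 + 30*n) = (n - 2)*(n + 2)*(n^3 - 8*n^2 + 15*n) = (n - 5)*(n - 2)*(n + 2)*(n^2 - 3*n) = n*(n - 5)*(n - 2)*(n + 2)*(n - 3)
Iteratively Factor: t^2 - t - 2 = (t + 1)*(t - 2)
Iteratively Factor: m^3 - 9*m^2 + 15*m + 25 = (m + 1)*(m^2 - 10*m + 25) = (m - 5)*(m + 1)*(m - 5)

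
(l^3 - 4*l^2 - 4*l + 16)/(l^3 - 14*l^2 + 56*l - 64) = (l + 2)/(l - 8)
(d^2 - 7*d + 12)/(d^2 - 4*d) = (d - 3)/d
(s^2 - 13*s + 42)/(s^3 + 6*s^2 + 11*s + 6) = (s^2 - 13*s + 42)/(s^3 + 6*s^2 + 11*s + 6)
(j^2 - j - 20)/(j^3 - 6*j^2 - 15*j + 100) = 1/(j - 5)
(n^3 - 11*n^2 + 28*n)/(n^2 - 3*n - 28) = n*(n - 4)/(n + 4)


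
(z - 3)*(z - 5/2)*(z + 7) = z^3 + 3*z^2/2 - 31*z + 105/2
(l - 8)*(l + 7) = l^2 - l - 56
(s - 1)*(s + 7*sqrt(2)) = s^2 - s + 7*sqrt(2)*s - 7*sqrt(2)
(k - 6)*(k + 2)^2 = k^3 - 2*k^2 - 20*k - 24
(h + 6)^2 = h^2 + 12*h + 36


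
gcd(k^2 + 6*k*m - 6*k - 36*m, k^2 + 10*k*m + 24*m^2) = k + 6*m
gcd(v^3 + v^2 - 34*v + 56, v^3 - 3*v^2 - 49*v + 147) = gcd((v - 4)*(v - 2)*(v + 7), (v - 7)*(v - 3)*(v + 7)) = v + 7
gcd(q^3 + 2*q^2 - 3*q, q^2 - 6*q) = q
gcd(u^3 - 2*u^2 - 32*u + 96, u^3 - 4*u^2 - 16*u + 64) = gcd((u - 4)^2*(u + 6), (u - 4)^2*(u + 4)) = u^2 - 8*u + 16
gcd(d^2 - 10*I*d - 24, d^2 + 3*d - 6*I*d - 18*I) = d - 6*I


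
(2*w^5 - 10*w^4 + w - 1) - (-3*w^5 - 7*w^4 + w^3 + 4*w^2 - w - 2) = 5*w^5 - 3*w^4 - w^3 - 4*w^2 + 2*w + 1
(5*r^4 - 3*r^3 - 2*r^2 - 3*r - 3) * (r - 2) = 5*r^5 - 13*r^4 + 4*r^3 + r^2 + 3*r + 6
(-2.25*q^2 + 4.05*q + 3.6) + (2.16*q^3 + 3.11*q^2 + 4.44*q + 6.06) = 2.16*q^3 + 0.86*q^2 + 8.49*q + 9.66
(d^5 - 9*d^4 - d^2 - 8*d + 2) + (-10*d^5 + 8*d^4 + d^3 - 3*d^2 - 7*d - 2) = -9*d^5 - d^4 + d^3 - 4*d^2 - 15*d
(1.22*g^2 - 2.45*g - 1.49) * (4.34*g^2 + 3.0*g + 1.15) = 5.2948*g^4 - 6.973*g^3 - 12.4136*g^2 - 7.2875*g - 1.7135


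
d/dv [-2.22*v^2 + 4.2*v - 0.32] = 4.2 - 4.44*v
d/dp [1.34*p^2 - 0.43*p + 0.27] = 2.68*p - 0.43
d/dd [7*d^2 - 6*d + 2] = 14*d - 6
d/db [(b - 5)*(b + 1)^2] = 3*(b - 3)*(b + 1)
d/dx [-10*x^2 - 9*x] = -20*x - 9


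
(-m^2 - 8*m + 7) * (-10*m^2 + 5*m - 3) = 10*m^4 + 75*m^3 - 107*m^2 + 59*m - 21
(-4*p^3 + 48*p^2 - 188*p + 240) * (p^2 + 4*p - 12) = -4*p^5 + 32*p^4 + 52*p^3 - 1088*p^2 + 3216*p - 2880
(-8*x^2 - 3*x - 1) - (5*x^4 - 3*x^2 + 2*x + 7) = -5*x^4 - 5*x^2 - 5*x - 8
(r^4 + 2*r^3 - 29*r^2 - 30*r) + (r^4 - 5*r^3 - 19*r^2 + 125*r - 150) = 2*r^4 - 3*r^3 - 48*r^2 + 95*r - 150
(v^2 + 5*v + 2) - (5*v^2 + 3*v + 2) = -4*v^2 + 2*v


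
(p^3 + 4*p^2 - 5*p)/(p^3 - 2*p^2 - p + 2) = p*(p + 5)/(p^2 - p - 2)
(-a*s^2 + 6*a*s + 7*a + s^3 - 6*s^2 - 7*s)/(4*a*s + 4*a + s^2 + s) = (-a*s + 7*a + s^2 - 7*s)/(4*a + s)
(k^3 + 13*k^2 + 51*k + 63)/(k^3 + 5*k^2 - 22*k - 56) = (k^2 + 6*k + 9)/(k^2 - 2*k - 8)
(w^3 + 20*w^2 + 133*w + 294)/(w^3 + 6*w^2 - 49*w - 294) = (w + 7)/(w - 7)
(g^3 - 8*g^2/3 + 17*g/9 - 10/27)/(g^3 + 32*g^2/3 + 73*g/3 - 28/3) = (9*g^2 - 21*g + 10)/(9*(g^2 + 11*g + 28))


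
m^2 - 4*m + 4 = (m - 2)^2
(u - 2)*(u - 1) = u^2 - 3*u + 2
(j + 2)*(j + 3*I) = j^2 + 2*j + 3*I*j + 6*I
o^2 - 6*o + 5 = (o - 5)*(o - 1)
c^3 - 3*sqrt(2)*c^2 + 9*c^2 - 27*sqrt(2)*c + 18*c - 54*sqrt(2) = (c + 3)*(c + 6)*(c - 3*sqrt(2))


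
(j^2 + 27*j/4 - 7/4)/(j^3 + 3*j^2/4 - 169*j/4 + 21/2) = 1/(j - 6)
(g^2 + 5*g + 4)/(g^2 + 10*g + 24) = (g + 1)/(g + 6)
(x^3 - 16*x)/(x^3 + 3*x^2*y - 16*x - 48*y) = x/(x + 3*y)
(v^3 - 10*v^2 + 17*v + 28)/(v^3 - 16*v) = (v^2 - 6*v - 7)/(v*(v + 4))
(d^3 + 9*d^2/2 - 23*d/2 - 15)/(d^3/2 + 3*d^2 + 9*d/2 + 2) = (2*d^2 + 7*d - 30)/(d^2 + 5*d + 4)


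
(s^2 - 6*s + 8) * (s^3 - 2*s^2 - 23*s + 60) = s^5 - 8*s^4 - 3*s^3 + 182*s^2 - 544*s + 480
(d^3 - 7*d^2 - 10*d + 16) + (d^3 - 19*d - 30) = 2*d^3 - 7*d^2 - 29*d - 14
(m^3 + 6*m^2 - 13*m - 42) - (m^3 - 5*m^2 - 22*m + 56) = 11*m^2 + 9*m - 98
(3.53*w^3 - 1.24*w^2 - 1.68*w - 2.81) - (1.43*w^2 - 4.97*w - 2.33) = 3.53*w^3 - 2.67*w^2 + 3.29*w - 0.48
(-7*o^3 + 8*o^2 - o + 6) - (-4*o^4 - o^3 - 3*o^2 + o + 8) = 4*o^4 - 6*o^3 + 11*o^2 - 2*o - 2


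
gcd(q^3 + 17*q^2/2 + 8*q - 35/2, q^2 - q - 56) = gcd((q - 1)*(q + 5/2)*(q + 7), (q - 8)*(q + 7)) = q + 7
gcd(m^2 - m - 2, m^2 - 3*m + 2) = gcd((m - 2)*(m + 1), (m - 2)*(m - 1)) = m - 2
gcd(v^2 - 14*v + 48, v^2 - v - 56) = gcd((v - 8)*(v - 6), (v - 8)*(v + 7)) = v - 8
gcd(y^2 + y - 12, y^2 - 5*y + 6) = y - 3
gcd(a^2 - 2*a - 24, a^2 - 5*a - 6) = a - 6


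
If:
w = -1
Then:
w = -1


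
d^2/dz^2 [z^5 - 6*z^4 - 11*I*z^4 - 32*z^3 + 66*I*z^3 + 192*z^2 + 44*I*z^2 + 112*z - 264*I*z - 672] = 20*z^3 + z^2*(-72 - 132*I) + z*(-192 + 396*I) + 384 + 88*I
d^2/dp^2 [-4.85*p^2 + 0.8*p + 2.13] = -9.70000000000000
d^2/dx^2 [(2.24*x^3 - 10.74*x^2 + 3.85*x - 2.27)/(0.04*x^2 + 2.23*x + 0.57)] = (24.104784*x^3 + 18.531024*x^2 + 2.625072*x - 39.239776)/(6.4e-5*x^6 + 0.010704*x^5 + 0.599484*x^4 + 11.394631*x^3 + 8.542647*x^2 + 2.173581*x + 0.185193)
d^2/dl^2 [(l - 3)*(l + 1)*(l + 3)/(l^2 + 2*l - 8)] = 2*(l^3 - 51*l^2 - 78*l - 188)/(l^6 + 6*l^5 - 12*l^4 - 88*l^3 + 96*l^2 + 384*l - 512)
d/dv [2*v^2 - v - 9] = 4*v - 1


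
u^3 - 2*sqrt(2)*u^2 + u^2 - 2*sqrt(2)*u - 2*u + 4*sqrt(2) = (u - 1)*(u + 2)*(u - 2*sqrt(2))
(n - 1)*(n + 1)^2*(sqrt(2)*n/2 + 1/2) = sqrt(2)*n^4/2 + n^3/2 + sqrt(2)*n^3/2 - sqrt(2)*n^2/2 + n^2/2 - sqrt(2)*n/2 - n/2 - 1/2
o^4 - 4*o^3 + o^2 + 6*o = o*(o - 3)*(o - 2)*(o + 1)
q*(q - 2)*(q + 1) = q^3 - q^2 - 2*q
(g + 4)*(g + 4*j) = g^2 + 4*g*j + 4*g + 16*j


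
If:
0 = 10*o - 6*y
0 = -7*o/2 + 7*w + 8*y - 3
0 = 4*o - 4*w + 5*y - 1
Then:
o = 57/377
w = 163/754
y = 95/377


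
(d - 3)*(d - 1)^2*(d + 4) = d^4 - d^3 - 13*d^2 + 25*d - 12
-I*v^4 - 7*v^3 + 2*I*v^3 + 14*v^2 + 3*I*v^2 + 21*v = v*(v - 3)*(v - 7*I)*(-I*v - I)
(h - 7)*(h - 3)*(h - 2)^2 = h^4 - 14*h^3 + 65*h^2 - 124*h + 84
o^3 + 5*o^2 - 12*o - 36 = (o - 3)*(o + 2)*(o + 6)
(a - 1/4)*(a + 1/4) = a^2 - 1/16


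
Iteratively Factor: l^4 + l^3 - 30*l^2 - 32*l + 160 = (l - 5)*(l^3 + 6*l^2 - 32) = (l - 5)*(l + 4)*(l^2 + 2*l - 8) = (l - 5)*(l - 2)*(l + 4)*(l + 4)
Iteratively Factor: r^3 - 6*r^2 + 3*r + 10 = (r - 2)*(r^2 - 4*r - 5) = (r - 2)*(r + 1)*(r - 5)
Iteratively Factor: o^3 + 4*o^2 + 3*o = (o)*(o^2 + 4*o + 3) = o*(o + 3)*(o + 1)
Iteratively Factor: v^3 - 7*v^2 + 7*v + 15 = (v - 3)*(v^2 - 4*v - 5) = (v - 5)*(v - 3)*(v + 1)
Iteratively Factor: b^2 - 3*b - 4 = (b - 4)*(b + 1)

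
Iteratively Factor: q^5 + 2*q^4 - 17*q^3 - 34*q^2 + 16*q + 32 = (q + 4)*(q^4 - 2*q^3 - 9*q^2 + 2*q + 8) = (q - 4)*(q + 4)*(q^3 + 2*q^2 - q - 2) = (q - 4)*(q + 1)*(q + 4)*(q^2 + q - 2) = (q - 4)*(q + 1)*(q + 2)*(q + 4)*(q - 1)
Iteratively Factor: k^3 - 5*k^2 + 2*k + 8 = (k + 1)*(k^2 - 6*k + 8) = (k - 2)*(k + 1)*(k - 4)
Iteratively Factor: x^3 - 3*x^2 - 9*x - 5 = (x + 1)*(x^2 - 4*x - 5) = (x - 5)*(x + 1)*(x + 1)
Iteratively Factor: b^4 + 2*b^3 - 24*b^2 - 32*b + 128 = (b - 2)*(b^3 + 4*b^2 - 16*b - 64) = (b - 2)*(b + 4)*(b^2 - 16) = (b - 4)*(b - 2)*(b + 4)*(b + 4)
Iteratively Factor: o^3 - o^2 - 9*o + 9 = (o + 3)*(o^2 - 4*o + 3) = (o - 3)*(o + 3)*(o - 1)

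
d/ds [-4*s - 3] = -4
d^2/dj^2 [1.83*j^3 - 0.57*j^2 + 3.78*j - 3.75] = 10.98*j - 1.14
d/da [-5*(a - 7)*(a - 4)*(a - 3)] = -15*a^2 + 140*a - 305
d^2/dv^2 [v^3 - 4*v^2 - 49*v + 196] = 6*v - 8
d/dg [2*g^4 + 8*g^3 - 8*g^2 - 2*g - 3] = 8*g^3 + 24*g^2 - 16*g - 2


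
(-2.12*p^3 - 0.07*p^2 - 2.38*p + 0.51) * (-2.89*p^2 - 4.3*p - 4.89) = 6.1268*p^5 + 9.3183*p^4 + 17.546*p^3 + 9.1024*p^2 + 9.4452*p - 2.4939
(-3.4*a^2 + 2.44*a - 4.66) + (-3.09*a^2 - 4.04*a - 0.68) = -6.49*a^2 - 1.6*a - 5.34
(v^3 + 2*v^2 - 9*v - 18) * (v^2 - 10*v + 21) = v^5 - 8*v^4 - 8*v^3 + 114*v^2 - 9*v - 378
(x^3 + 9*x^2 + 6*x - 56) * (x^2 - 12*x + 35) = x^5 - 3*x^4 - 67*x^3 + 187*x^2 + 882*x - 1960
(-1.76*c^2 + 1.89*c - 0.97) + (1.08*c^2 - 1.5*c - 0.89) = -0.68*c^2 + 0.39*c - 1.86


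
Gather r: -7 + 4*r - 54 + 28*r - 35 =32*r - 96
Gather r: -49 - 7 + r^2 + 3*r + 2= r^2 + 3*r - 54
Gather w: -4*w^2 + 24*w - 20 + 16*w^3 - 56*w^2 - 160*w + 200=16*w^3 - 60*w^2 - 136*w + 180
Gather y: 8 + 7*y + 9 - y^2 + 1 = -y^2 + 7*y + 18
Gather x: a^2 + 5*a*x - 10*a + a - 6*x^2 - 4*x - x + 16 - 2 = a^2 - 9*a - 6*x^2 + x*(5*a - 5) + 14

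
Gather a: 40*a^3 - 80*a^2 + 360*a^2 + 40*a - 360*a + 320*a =40*a^3 + 280*a^2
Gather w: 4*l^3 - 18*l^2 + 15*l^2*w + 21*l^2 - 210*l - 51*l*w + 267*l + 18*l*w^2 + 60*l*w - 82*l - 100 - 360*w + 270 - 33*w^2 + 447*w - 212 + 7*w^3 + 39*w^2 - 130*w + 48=4*l^3 + 3*l^2 - 25*l + 7*w^3 + w^2*(18*l + 6) + w*(15*l^2 + 9*l - 43) + 6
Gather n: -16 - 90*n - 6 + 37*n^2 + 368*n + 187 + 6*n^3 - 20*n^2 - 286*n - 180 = 6*n^3 + 17*n^2 - 8*n - 15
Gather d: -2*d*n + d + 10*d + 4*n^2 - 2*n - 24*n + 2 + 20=d*(11 - 2*n) + 4*n^2 - 26*n + 22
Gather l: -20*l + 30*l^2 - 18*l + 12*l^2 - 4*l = 42*l^2 - 42*l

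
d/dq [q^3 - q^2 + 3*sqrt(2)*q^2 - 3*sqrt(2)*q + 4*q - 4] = 3*q^2 - 2*q + 6*sqrt(2)*q - 3*sqrt(2) + 4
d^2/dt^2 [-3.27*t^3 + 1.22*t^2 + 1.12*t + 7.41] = 2.44 - 19.62*t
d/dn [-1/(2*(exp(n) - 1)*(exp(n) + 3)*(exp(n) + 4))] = ((exp(n) - 1)*(exp(n) + 3) + (exp(n) - 1)*(exp(n) + 4) + (exp(n) + 3)*(exp(n) + 4))/(8*(exp(n) + 3)^2*(exp(n) + 4)^2*sinh(n/2)^2)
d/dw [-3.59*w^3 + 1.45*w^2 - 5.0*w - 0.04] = -10.77*w^2 + 2.9*w - 5.0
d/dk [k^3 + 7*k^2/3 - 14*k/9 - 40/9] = 3*k^2 + 14*k/3 - 14/9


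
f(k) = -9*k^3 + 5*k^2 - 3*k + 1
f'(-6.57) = -1234.15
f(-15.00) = 31546.00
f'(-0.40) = -11.32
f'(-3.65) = -399.21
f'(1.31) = -36.23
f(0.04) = 0.89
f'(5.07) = -646.33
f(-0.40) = 3.58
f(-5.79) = 1932.93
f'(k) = -27*k^2 + 10*k - 3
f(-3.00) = 298.00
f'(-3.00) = -276.00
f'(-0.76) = -26.20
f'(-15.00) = -6228.00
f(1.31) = -14.58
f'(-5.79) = -966.05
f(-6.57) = 2788.88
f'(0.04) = -2.64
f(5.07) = -1058.60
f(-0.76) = 10.12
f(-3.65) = 516.21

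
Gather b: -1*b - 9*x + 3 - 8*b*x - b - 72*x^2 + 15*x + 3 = b*(-8*x - 2) - 72*x^2 + 6*x + 6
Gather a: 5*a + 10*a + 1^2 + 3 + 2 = 15*a + 6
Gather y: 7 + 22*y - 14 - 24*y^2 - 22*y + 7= -24*y^2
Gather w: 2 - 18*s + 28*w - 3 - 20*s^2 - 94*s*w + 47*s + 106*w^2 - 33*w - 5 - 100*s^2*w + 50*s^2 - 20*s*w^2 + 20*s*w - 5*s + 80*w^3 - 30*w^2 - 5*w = 30*s^2 + 24*s + 80*w^3 + w^2*(76 - 20*s) + w*(-100*s^2 - 74*s - 10) - 6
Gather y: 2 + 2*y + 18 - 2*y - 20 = 0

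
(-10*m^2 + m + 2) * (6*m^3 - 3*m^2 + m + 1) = -60*m^5 + 36*m^4 - m^3 - 15*m^2 + 3*m + 2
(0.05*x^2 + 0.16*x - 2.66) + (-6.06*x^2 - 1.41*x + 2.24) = -6.01*x^2 - 1.25*x - 0.42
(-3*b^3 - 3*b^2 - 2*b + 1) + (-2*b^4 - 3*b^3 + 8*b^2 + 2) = -2*b^4 - 6*b^3 + 5*b^2 - 2*b + 3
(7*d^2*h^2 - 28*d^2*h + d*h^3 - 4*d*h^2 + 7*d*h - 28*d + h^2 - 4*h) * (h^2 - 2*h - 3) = 7*d^2*h^4 - 42*d^2*h^3 + 35*d^2*h^2 + 84*d^2*h + d*h^5 - 6*d*h^4 + 12*d*h^3 - 30*d*h^2 + 35*d*h + 84*d + h^4 - 6*h^3 + 5*h^2 + 12*h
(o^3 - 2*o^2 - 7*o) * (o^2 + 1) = o^5 - 2*o^4 - 6*o^3 - 2*o^2 - 7*o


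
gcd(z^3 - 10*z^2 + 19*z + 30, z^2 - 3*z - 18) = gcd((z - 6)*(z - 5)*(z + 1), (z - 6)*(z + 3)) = z - 6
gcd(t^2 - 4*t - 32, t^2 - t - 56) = t - 8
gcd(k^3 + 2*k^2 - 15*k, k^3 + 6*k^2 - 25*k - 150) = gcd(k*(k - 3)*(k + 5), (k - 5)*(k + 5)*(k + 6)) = k + 5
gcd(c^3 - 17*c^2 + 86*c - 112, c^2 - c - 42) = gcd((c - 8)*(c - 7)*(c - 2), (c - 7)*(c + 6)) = c - 7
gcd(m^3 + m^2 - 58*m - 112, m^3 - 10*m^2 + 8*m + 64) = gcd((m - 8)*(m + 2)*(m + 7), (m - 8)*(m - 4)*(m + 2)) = m^2 - 6*m - 16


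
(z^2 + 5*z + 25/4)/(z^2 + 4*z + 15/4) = (2*z + 5)/(2*z + 3)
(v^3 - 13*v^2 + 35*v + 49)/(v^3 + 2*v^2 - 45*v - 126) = (v^2 - 6*v - 7)/(v^2 + 9*v + 18)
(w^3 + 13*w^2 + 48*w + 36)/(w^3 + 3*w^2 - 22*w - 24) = (w + 6)/(w - 4)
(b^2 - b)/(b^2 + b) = (b - 1)/(b + 1)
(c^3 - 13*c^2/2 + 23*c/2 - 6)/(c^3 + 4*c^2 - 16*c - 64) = (2*c^2 - 5*c + 3)/(2*(c^2 + 8*c + 16))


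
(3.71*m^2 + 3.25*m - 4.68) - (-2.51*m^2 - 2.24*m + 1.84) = 6.22*m^2 + 5.49*m - 6.52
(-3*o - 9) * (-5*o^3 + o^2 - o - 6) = 15*o^4 + 42*o^3 - 6*o^2 + 27*o + 54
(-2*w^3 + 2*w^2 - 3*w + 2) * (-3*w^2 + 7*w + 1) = 6*w^5 - 20*w^4 + 21*w^3 - 25*w^2 + 11*w + 2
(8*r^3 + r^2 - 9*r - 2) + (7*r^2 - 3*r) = 8*r^3 + 8*r^2 - 12*r - 2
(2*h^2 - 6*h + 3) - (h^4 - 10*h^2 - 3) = -h^4 + 12*h^2 - 6*h + 6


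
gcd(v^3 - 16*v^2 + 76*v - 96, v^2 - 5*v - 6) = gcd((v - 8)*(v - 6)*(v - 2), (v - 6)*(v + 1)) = v - 6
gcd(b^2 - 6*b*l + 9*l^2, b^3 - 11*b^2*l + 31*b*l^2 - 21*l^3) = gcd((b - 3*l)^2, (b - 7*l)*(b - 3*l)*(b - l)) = b - 3*l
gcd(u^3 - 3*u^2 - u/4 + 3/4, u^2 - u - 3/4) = u + 1/2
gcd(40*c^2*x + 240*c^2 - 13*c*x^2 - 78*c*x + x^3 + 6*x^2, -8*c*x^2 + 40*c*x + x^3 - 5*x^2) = -8*c + x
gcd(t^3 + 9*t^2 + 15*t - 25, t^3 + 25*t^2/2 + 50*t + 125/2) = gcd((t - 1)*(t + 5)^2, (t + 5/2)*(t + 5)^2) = t^2 + 10*t + 25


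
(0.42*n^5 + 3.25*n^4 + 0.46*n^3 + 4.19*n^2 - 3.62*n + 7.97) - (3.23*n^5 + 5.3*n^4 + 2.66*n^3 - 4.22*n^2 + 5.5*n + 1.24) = -2.81*n^5 - 2.05*n^4 - 2.2*n^3 + 8.41*n^2 - 9.12*n + 6.73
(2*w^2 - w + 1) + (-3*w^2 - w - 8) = -w^2 - 2*w - 7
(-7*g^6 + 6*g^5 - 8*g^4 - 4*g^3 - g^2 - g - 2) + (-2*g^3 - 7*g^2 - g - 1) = -7*g^6 + 6*g^5 - 8*g^4 - 6*g^3 - 8*g^2 - 2*g - 3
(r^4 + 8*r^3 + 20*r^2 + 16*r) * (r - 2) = r^5 + 6*r^4 + 4*r^3 - 24*r^2 - 32*r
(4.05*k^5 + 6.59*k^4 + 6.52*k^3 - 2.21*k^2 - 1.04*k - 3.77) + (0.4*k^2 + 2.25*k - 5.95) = 4.05*k^5 + 6.59*k^4 + 6.52*k^3 - 1.81*k^2 + 1.21*k - 9.72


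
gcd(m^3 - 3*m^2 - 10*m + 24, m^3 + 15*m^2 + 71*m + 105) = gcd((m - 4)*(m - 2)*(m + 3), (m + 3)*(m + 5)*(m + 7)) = m + 3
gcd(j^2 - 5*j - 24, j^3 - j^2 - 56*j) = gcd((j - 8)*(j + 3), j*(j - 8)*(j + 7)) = j - 8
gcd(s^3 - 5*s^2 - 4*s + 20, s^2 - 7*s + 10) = s^2 - 7*s + 10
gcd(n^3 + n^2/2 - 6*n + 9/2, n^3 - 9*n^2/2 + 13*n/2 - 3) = n^2 - 5*n/2 + 3/2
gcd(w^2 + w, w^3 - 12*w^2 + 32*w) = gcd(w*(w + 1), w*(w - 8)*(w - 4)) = w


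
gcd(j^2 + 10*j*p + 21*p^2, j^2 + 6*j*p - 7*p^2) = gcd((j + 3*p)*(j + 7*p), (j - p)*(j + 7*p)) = j + 7*p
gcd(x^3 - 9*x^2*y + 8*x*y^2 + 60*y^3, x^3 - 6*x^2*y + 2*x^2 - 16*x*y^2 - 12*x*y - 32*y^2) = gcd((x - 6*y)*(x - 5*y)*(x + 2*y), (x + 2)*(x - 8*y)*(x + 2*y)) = x + 2*y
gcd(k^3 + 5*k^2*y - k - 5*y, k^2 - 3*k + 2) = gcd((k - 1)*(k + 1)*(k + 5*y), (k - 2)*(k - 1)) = k - 1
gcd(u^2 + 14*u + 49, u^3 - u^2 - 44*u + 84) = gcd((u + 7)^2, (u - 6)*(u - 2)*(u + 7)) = u + 7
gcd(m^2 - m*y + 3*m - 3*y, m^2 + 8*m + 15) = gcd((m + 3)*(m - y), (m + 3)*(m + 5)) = m + 3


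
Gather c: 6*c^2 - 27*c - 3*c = 6*c^2 - 30*c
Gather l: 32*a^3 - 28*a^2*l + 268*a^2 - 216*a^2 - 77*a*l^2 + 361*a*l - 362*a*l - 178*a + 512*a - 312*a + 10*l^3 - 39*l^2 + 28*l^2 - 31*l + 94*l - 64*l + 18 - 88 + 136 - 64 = 32*a^3 + 52*a^2 + 22*a + 10*l^3 + l^2*(-77*a - 11) + l*(-28*a^2 - a - 1) + 2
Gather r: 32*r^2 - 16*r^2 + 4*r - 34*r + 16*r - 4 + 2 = 16*r^2 - 14*r - 2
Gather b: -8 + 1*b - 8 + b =2*b - 16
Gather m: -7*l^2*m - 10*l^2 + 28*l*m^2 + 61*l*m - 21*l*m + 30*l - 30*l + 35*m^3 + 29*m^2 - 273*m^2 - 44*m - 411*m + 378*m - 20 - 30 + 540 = -10*l^2 + 35*m^3 + m^2*(28*l - 244) + m*(-7*l^2 + 40*l - 77) + 490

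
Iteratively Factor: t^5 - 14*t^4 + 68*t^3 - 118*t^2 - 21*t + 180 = (t - 5)*(t^4 - 9*t^3 + 23*t^2 - 3*t - 36) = (t - 5)*(t - 3)*(t^3 - 6*t^2 + 5*t + 12) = (t - 5)*(t - 3)*(t + 1)*(t^2 - 7*t + 12) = (t - 5)*(t - 3)^2*(t + 1)*(t - 4)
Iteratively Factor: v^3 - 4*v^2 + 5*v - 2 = (v - 2)*(v^2 - 2*v + 1) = (v - 2)*(v - 1)*(v - 1)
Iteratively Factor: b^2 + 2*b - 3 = (b - 1)*(b + 3)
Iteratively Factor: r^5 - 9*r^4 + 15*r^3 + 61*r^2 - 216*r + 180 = (r - 5)*(r^4 - 4*r^3 - 5*r^2 + 36*r - 36) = (r - 5)*(r - 2)*(r^3 - 2*r^2 - 9*r + 18) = (r - 5)*(r - 2)^2*(r^2 - 9) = (r - 5)*(r - 3)*(r - 2)^2*(r + 3)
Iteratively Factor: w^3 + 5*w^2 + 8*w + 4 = (w + 1)*(w^2 + 4*w + 4) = (w + 1)*(w + 2)*(w + 2)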